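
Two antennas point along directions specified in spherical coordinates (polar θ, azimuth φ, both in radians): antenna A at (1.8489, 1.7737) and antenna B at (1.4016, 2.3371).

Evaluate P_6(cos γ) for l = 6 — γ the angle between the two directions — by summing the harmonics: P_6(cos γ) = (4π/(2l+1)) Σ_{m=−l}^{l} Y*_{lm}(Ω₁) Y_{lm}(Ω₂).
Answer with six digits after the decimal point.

-0.295001

Expand P_6 via completeness: Σ_{m} conj(Y_{6,m}) at Ω₁ times Y_{6,m} at Ω₂ —
  term(m=-6) = -0.164426+0.040030i   from Y*(Ω₁)=-0.132156-0.358286i, Y(Ω₂)=+0.050659-0.440239i
  term(m=-5) = +0.093872+0.031587i   from Y*(Ω₁)=+0.320740-0.199429i, Y(Ω₂)=+0.166910+0.202264i
  term(m=-4) = -0.007626-0.009376i   from Y*(Ω₁)=-0.035893-0.037826i, Y(Ω₂)=+0.231098+0.017685i
  term(m=-3) = +0.011611+0.096783i   from Y*(Ω₁)=+0.197374-0.283176i, Y(Ω₂)=-0.210791+0.187926i
  term(m=-2) = -0.003575+0.007515i   from Y*(Ω₁)=+0.046809+0.020112i, Y(Ω₂)=-0.006236+0.163218i
  term(m=-1) = -0.076835+0.048536i   from Y*(Ω₁)=+0.064134-0.311733i, Y(Ω₂)=-0.198026-0.205736i
  term(m=+0) = -0.011224+0.000000i   from Y*(Ω₁)=+0.077760-0.000000i, Y(Ω₂)=-0.144346+0.000000i
  term(m=+1) = -0.076835-0.048536i   from Y*(Ω₁)=-0.064134-0.311733i, Y(Ω₂)=+0.198026-0.205736i
  term(m=+2) = -0.003575-0.007515i   from Y*(Ω₁)=+0.046809-0.020112i, Y(Ω₂)=-0.006236-0.163218i
  term(m=+3) = +0.011611-0.096783i   from Y*(Ω₁)=-0.197374-0.283176i, Y(Ω₂)=+0.210791+0.187926i
  term(m=+4) = -0.007626+0.009376i   from Y*(Ω₁)=-0.035893+0.037826i, Y(Ω₂)=+0.231098-0.017685i
  term(m=+5) = +0.093872-0.031587i   from Y*(Ω₁)=-0.320740-0.199429i, Y(Ω₂)=-0.166910+0.202264i
  term(m=+6) = -0.164426-0.040030i   from Y*(Ω₁)=-0.132156+0.358286i, Y(Ω₂)=+0.050659+0.440239i
Total Σ_m = -0.305180+0.000000i. Multiply by 0.966644: -0.295001+0.000000i. P_6(cos γ) = -0.295001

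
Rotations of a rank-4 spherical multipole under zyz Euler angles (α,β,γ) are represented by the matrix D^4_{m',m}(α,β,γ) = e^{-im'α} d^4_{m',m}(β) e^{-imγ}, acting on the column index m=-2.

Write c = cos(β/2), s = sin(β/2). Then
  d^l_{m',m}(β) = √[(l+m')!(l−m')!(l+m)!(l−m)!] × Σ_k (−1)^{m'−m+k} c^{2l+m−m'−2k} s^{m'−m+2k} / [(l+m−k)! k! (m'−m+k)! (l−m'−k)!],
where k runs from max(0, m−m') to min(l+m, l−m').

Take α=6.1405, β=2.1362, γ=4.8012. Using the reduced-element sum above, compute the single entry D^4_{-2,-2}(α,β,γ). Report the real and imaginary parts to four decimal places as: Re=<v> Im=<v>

First d^4_{-2,-2}(β=2.1362), then the phase factors e^{-i(-2)α} and e^{-i(-2)γ}:
c=cos(2.136200/2)=0.481790, s=sin(2.136200/2)=0.876287; N=√[2·720·2·720]=1440.000000
The bounds max(0,m−m')=0 and min(l+m,l−m')=2 give 3 terms
  k=0: (−1)^0·1440.0000/(1440)·0.4818^8·0.8763^0 = +0.002903
  k=1: (−1)^1·1440.0000/(120)·0.4818^6·0.8763^2 = -0.115245
  k=2: (−1)^2·1440.0000/(96)·0.4818^4·0.8763^4 = +0.476549
d^4_{-2,-2}(2.1362) = +0.002903 -0.115245 +0.476549 = +0.364207
D = (+0.959557-0.281513i)·(+0.364207)·(-0.984267-0.176690i) = -0.362095+0.039167i

Re=-0.3621 Im=0.0392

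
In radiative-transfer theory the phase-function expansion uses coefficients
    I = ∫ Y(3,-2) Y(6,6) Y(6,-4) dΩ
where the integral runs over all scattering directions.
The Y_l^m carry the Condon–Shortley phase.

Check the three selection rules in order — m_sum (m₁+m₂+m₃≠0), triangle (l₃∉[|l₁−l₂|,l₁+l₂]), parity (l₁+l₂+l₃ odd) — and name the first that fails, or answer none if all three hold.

parity

Σmᵢ = 0  ✓
l₃∈[|l₁−l₂|,l₁+l₂]=[3,9], have l₃=6  ✓
Σlᵢ = 15 ⇒ odd  ✗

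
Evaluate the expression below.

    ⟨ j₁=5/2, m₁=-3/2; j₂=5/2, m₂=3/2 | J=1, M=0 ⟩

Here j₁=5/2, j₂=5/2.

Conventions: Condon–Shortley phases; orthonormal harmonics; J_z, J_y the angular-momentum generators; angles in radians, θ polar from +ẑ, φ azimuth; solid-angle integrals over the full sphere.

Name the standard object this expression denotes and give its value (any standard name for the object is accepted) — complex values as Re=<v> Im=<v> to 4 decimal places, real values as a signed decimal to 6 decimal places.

Clebsch–Gordan coefficient, −√(9/70) ≈ -0.358569

This is a Clebsch–Gordan (vector-coupling) coefficient.
√[3·4!1!1!/7! · 1!4!4!1!1!1!] = √(288/35)
  +(−1)^3/∏(3,1,1,1,0,0)! = -1/6  (running -1/6)
  +(−1)^4/∏(4,0,0,0,1,1)! = 1/24  (running -1/8)
⟨..|..⟩ = √(288/35)·(-1/8) = -0.358569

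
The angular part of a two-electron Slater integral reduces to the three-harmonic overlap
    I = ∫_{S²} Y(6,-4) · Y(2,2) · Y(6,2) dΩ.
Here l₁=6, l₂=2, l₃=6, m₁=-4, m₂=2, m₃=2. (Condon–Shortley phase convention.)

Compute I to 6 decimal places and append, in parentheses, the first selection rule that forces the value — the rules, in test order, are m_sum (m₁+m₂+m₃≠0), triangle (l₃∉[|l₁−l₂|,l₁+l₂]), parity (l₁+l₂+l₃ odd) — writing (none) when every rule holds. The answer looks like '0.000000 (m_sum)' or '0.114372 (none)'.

-0.153870 (none)

m-sum 0 ✓  L=14 even ✓  4≤6≤8 ✓
Π(2lᵢ+1) = 13×5×13 = 845
triangle coeff Δ(6,2,6) = 1/90090
Σ_t [0,2]: t=0:+1/69120 t=1:−1/14400 t=2:+1/69120 = -7/172800
(3j)²=14/715 [(6 2 6; 0 0 0)], sign=-1
Σ_t [2,2]: t=2:+1/322560 = 1/322560
(3j)²=18/1001 [(6 2 6; -4 2 2)], sign=+1
⇒ 4πI² = 36/121
I = (-1)√(36/121/(4π)) = -0.15386989
No selection rule forces the value: the integral is nonzero (none).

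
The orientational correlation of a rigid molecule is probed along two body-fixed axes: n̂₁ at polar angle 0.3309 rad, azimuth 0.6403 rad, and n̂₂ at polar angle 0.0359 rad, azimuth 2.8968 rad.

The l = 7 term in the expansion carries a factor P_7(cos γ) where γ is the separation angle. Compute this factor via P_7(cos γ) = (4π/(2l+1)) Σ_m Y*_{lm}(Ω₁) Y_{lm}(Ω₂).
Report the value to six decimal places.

-0.126822

Expand P_7 via completeness: Σ_{m} conj(Y_{7,m}) at Ω₁ times Y_{7,m} at Ω₂ —
  term(m=-7) = -0.00000 + 0.00000j   from Y*(Ω₁)=-0.00004 - 0.00019j, Y(Ω₂)=0.00000 - 0.00000j
  term(m=-6) = 0.00000 - 0.00000j   from Y*(Ω₁)=-0.00159 - 0.00134j, Y(Ω₂)=0.00000 + 0.00000j
  term(m=-5) = 0.00000 + 0.00000j   from Y*(Ω₁)=-0.01409 - 0.00085j, Y(Ω₂)=-0.00000 - 0.00000j
  term(m=-4) = -0.00000 - 0.00000j   from Y*(Ω₁)=-0.05579 + 0.03659j, Y(Ω₂)=0.00001 + 0.00001j
  term(m=-3) = 0.00008 - 0.00004j   from Y*(Ω₁)=-0.07596 + 0.20803j, Y(Ω₂)=-0.00030 - 0.00027j
  term(m=-2) = -0.00092 + 0.00457j   from Y*(Ω₁)=0.13862 + 0.46418j, Y(Ω₂)=0.00849 + 0.00453j
  term(m=-1) = -0.05107 - 0.06242j   from Y*(Ω₁)=0.44466 + 0.33128j, Y(Ω₂)=-0.14112 - 0.03525j
  term(m=+0) = -0.04755 + 0.00000j   from Y*(Ω₁)=-0.04432 + 0.00000j, Y(Ω₂)=1.07292 + 0.00000j
  term(m=+1) = -0.05107 + 0.06242j   from Y*(Ω₁)=-0.44466 + 0.33128j, Y(Ω₂)=0.14112 - 0.03525j
  term(m=+2) = -0.00092 - 0.00457j   from Y*(Ω₁)=0.13862 - 0.46418j, Y(Ω₂)=0.00849 - 0.00453j
  term(m=+3) = 0.00008 + 0.00004j   from Y*(Ω₁)=0.07596 + 0.20803j, Y(Ω₂)=0.00030 - 0.00027j
  term(m=+4) = -0.00000 + 0.00000j   from Y*(Ω₁)=-0.05579 - 0.03659j, Y(Ω₂)=0.00001 - 0.00001j
  term(m=+5) = 0.00000 - 0.00000j   from Y*(Ω₁)=0.01409 - 0.00085j, Y(Ω₂)=0.00000 - 0.00000j
  term(m=+6) = 0.00000 + 0.00000j   from Y*(Ω₁)=-0.00159 + 0.00134j, Y(Ω₂)=0.00000 - 0.00000j
  term(m=+7) = -0.00000 - 0.00000j   from Y*(Ω₁)=0.00004 - 0.00019j, Y(Ω₂)=-0.00000 - 0.00000j
Σ over m = -0.15138 - 0.00000j; ×(4π/15) → -0.12682 - 0.00000j. Real part: -0.126822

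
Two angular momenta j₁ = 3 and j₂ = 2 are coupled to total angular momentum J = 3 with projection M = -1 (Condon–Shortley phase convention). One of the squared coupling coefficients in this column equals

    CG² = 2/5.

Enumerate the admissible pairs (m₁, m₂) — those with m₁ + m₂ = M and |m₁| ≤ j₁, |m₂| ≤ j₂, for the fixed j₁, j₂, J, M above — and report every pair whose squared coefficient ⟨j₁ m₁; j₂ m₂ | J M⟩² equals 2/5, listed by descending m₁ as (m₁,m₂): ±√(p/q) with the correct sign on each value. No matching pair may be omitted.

Admissible pairs with m₁+m₂ = M = -1: (-3,2), (-2,1), (-1,0), (0,-1), (1,-2)
  (m₁,m₂)=(1,-2): CG² = 2/5, CG = +√(2/5)   ← matches the target
  (m₁,m₂)=(0,-1): CG² = 1/30, CG = −√(1/30)
  (m₁,m₂)=(-1,0): CG² = 3/20, CG = −√(3/20)
  (m₁,m₂)=(-2,1): CG² = 1/4, CG = +√(1/4)
  (m₁,m₂)=(-3,2): CG² = 1/6, CG = +√(1/6)
Pairs with CG² = 2/5: (1,-2): +√(2/5)

(1,-2): +√(2/5)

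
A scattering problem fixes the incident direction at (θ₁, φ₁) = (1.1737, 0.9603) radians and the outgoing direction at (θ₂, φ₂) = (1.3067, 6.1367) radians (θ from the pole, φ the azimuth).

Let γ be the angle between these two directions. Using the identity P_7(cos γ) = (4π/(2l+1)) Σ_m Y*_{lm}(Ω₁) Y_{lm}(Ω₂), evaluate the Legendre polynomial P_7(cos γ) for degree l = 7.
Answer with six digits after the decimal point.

Expand P_7 via completeness: Σ_{m} conj(Y_{7,m}) at Ω₁ times Y_{7,m} at Ω₂ —
  [-7]  conj(Y_{7,-7})(Ω₁) = +0.256739+0.120527i ; Y_{7,-7}(Ω₂) = +0.202627+0.333931i ; Δ = +0.011774+0.110155i
  [-6]  conj(Y_{7,-6})(Ω₁) = +0.385914-0.221670i ; Y_{7,-6}(Ω₂) = +0.252136+0.304325i ; Δ = +0.164763+0.061552i
  [-5]  conj(Y_{7,-5})(Ω₁) = +0.020568-0.230203i ; Y_{7,-5}(Ω₂) = -0.026112-0.023483i ; Δ = -0.005943+0.005528i
  [-4]  conj(Y_{7,-4})(Ω₁) = +0.165777+0.139521i ; Y_{7,-4}(Ω₂) = -0.293023-0.194477i ; Δ = -0.021443-0.073123i
  [-3]  conj(Y_{7,-3})(Ω₁) = +0.307880-0.082131i ; Y_{7,-3}(Ω₂) = -0.075050-0.035282i ; Δ = -0.026004-0.004699i
  [-2]  conj(Y_{7,-2})(Ω₁) = -0.030799+0.084426i ; Y_{7,-2}(Ω₂) = +0.297636+0.089782i ; Δ = -0.016747+0.022363i
  [-1]  conj(Y_{7,-1})(Ω₁) = +0.187537+0.268041i ; Y_{7,-1}(Ω₂) = +0.124215+0.018327i ; Δ = +0.018382+0.036732i
  [+0]  conj(Y_{7,0})(Ω₁) = -0.051583-0.000000i ; Y_{7,0}(Ω₂) = -0.296207+0.000000i ; Δ = +0.015279+0.000000i
  [+1]  conj(Y_{7,1})(Ω₁) = -0.187537+0.268041i ; Y_{7,1}(Ω₂) = -0.124215+0.018327i ; Δ = +0.018382-0.036732i
  [+2]  conj(Y_{7,2})(Ω₁) = -0.030799-0.084426i ; Y_{7,2}(Ω₂) = +0.297636-0.089782i ; Δ = -0.016747-0.022363i
  [+3]  conj(Y_{7,3})(Ω₁) = -0.307880-0.082131i ; Y_{7,3}(Ω₂) = +0.075050-0.035282i ; Δ = -0.026004+0.004699i
  [+4]  conj(Y_{7,4})(Ω₁) = +0.165777-0.139521i ; Y_{7,4}(Ω₂) = -0.293023+0.194477i ; Δ = -0.021443+0.073123i
  [+5]  conj(Y_{7,5})(Ω₁) = -0.020568-0.230203i ; Y_{7,5}(Ω₂) = +0.026112-0.023483i ; Δ = -0.005943-0.005528i
  [+6]  conj(Y_{7,6})(Ω₁) = +0.385914+0.221670i ; Y_{7,6}(Ω₂) = +0.252136-0.304325i ; Δ = +0.164763-0.061552i
  [+7]  conj(Y_{7,7})(Ω₁) = -0.256739+0.120527i ; Y_{7,7}(Ω₂) = -0.202627+0.333931i ; Δ = +0.011774-0.110155i
Total Σ_m = +0.264845-0.000000i. Multiply by 0.837758: +0.221876-0.000000i. P_7(cos γ) = 0.221876

0.221876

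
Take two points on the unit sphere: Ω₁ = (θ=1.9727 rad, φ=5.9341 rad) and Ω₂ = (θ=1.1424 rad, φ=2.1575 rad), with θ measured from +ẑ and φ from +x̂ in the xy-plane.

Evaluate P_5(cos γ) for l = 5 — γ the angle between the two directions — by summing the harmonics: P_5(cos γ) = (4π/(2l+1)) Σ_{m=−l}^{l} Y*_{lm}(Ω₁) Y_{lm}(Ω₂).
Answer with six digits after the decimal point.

0.327899

Term-by-term m-sum for l=5 (normalisation 4π/11 = 1.142397):
  m=-5: Y*=-0.053240-0.301769i  Y=-0.059711+0.282815i  product +0.088524+0.002962i
  m=-4: Y*=-0.071489+0.405618i  Y=-0.292388-0.297925i  product +0.141746-0.097300i
  m=-3: Y*=+0.050844-0.088076i  Y=+0.141444-0.027102i  product +0.004805-0.013836i
  m=-2: Y*=+0.232678-0.195255i  Y=+0.108733-0.259062i  product -0.025283-0.081509i
  m=-1: Y*=-0.180184+0.065585i  Y=+0.127512+0.191808i  product -0.035555-0.026198i
  m=+0: Y*=-0.263690-0.000000i  Y=+0.233021+0.000000i  product -0.061445-0.000000i
  m=+1: Y*=+0.180184+0.065585i  Y=-0.127512+0.191808i  product -0.035555+0.026198i
  m=+2: Y*=+0.232678+0.195255i  Y=+0.108733+0.259062i  product -0.025283+0.081509i
  m=+3: Y*=-0.050844-0.088076i  Y=-0.141444-0.027102i  product +0.004805+0.013836i
  m=+4: Y*=-0.071489-0.405618i  Y=-0.292388+0.297925i  product +0.141746+0.097300i
  m=+5: Y*=+0.053240-0.301769i  Y=+0.059711+0.282815i  product +0.088524-0.002962i
Σ over m = +0.287027-0.000000i; ×(4π/11) → +0.327899-0.000000i. Real part: 0.327899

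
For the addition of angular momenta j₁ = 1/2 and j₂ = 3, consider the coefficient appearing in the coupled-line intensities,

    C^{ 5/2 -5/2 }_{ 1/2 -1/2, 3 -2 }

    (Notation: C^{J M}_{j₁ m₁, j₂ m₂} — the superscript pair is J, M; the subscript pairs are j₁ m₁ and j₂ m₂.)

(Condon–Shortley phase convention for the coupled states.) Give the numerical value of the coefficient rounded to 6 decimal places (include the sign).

−√(1/7) = -0.377964

√[6·1!0!5!/7! · 0!1!1!5!0!5!] = √(14400/7)
  +(−1)^1/∏(1,0,0,0,0,5)! = -1/120  (running -1/120)
⟨..|..⟩ = √(14400/7)·(-1/120) = -0.377964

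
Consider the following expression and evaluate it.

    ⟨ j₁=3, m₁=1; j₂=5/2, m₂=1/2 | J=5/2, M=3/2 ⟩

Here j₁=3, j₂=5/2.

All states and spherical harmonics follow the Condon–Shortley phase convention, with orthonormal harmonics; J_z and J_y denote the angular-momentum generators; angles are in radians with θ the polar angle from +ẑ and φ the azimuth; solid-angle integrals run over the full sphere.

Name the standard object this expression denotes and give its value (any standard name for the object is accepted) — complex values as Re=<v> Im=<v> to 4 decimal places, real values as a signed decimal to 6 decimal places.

This is a Clebsch–Gordan (vector-coupling) coefficient.
triangle: 3!×3!×2!/9! = 72/362880
(j±m)!: 4!×2!×3!×2!×4!×1! = 13824
prefactor² = (2J+1)×Δ×N² = 576/35
  k=1: −1/(1!×2!×1!×2!×2!×0!) = -1/8
  k=2: +1/(2!×1!×0!×1!×3!×1!) = 1/12
Σ = -1/24  ⇒  CG² = 576/35×(-1/24)² = 1/35
CG = −√(1/35) = -0.169031

Clebsch–Gordan coefficient, −√(1/35) ≈ -0.169031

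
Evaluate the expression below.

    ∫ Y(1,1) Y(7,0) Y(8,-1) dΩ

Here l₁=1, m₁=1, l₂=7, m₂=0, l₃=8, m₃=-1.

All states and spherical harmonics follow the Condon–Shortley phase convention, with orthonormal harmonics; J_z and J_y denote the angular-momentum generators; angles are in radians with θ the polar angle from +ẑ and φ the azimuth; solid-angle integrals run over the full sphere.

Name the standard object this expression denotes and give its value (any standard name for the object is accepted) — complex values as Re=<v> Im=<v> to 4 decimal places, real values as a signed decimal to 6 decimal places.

This is a Gaunt coefficient — the integral of a triple product of spherical harmonics over the sphere.
Checks pass: Σm=0; 16 even; l₃=8∈[6,8].
(2·1+1)(2·7+1)(2·8+1) = 765
Δ: 0! 2! 14! / 17! → 1/2040
sum: t=0:+1/25401600 = 1/25401600
3j²(1 7 8; 0 0 0) = Δ·Π!·Σ² = 8/255  (sign +1)
sum: t=0:+1/50803200 = 1/50803200
3j²(1 7 8; 1 0 -1) = Δ·Π!·Σ² = 3/170  (sign -1)
combine: 4πI² = 765·8/255·3/170 = 36/85
take √, sign -1: I = -0.18358486

Gaunt coefficient, -0.183585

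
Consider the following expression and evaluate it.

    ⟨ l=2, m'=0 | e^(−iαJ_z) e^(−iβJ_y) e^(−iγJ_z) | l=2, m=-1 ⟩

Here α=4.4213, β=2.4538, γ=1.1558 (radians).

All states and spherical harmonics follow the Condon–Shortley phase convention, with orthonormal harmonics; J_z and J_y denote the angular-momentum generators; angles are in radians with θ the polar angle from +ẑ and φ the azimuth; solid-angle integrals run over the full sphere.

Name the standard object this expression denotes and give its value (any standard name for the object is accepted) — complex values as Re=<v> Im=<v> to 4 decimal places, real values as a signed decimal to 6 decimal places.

Wigner D-matrix element, Re=0.2422 Im=0.5497

This is a Wigner D-matrix element — the rotation-matrix element ⟨l m'| R(α,β,γ) |l m⟩ in the angular-momentum basis.
Split into d^2_{0,-1}(β=2.4538) × two z-phases.
c=cos(2.453800/2)=0.337158, s=sin(2.453800/2)=0.941448; N=√[2·2·1·6]=4.898979
The bounds max(0,m−m')=0 and min(l+m,l−m')=1 give 2 terms
  k=0: (−1)^1·4.8990/(2)·0.3372^3·0.9414^1 = -0.088384
  k=1: (−1)^2·4.8990/(2)·0.3372^1·0.9414^3 = +0.689125
d^2_{0,-1}(2.4538) = -0.088384 +0.689125 = +0.600741
Phases: e^{-i·(0)·4.4213}=+1.000000+0.000000i, e^{-i·(-1)·1.1558}=+0.403187+0.915118i ⇒ D=+0.242211+0.549749i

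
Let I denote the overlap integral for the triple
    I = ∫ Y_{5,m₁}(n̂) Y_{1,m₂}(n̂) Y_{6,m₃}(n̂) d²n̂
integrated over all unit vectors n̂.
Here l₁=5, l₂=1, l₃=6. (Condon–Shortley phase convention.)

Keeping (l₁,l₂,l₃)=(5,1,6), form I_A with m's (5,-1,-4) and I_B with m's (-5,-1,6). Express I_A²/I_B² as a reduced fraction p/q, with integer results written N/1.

1/66

Same 5,1,6: normalisation and zero-m 3j drop out of the ratio.
A: Δ: 0! 10! 2! / 13! → 1/858; sum: t=0:+1/7257600 = 1/7257600; 3j²(5 1 6; 5 -1 -4) = Δ·Π!·Σ² = 1/858  (sign +1)
B: Δ: 0! 10! 2! / 13! → 1/858; sum: t=0:+1/7257600 = 1/7257600; 3j²(5 1 6; -5 -1 6) = Δ·Π!·Σ² = 1/13  (sign +1)
I_A²/I_B² = (1/858)/(1/13) = 1/66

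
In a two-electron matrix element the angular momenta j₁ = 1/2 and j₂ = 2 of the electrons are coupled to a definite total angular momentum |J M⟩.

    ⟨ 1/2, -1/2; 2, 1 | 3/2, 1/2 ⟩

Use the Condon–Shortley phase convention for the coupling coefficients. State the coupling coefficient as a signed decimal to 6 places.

−√(3/5) ≈ -0.774597

triangle: 1!×0!×3!/5! = 6/120
(j±m)!: 0!×1!×3!×1!×2!×1! = 12
prefactor² = (2J+1)×Δ×N² = 12/5
  k=1: −1/(1!×0!×0!×2!×0!×1!) = -1/2
Σ = -1/2  ⇒  CG² = 12/5×(-1/2)² = 3/5
CG = −√(3/5) = -0.774597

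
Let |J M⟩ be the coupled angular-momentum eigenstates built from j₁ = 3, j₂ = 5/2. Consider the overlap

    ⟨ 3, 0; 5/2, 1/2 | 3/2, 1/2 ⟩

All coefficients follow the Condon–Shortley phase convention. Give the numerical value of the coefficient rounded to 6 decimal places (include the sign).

j₁+j₂−J=4  J+j₁−j₂=2  J−j₁+j₂=1  j₁+j₂+J+1=8
(j₁±m₁, j₂±m₂, J±M) = (3,3,3,2,2,1)
P² = 144/35
sum k=2..3:
  [2] +1/4 = 1/4
  [3] −1/12 = -1/12
S = 1/6
C² = P²·S² = 4/35 ; C = +0.338062

+0.338062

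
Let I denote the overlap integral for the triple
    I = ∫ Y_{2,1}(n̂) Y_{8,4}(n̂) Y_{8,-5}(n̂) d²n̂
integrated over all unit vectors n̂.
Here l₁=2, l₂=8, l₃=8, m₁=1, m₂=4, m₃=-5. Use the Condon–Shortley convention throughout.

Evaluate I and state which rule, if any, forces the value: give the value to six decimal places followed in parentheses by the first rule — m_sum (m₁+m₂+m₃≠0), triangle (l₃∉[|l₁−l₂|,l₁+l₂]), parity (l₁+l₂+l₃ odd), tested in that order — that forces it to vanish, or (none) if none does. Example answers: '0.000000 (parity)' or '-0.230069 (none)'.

-0.175924 (none)

Rules hold: Σm=0, L=18 even, 6≤8≤10.
N = 5·17·17 = 1445
Δ = 2!·2!·14!/19! = 1/348840
Racah Σ t=0..2: t=0:+1/116121600 t=1:−1/25401600 t=2:+1/116121600 = -1/45158400
⇒ 3j(2 8 8; 0 0 0)² = 24/1615, sgn -1
Racah Σ t=0..1: t=0:+1/1916006400 t=1:−1/479001600 = -1/638668800
⇒ 3j(2 8 8; 1 4 -5)² = 117/6460, sgn +1
4πI² = N·(3j₀)²·(3jₘ)² = 702/1805
I = -1·√(0.38892/4π) = -0.17592397
No selection rule forces the value: the integral is nonzero (none).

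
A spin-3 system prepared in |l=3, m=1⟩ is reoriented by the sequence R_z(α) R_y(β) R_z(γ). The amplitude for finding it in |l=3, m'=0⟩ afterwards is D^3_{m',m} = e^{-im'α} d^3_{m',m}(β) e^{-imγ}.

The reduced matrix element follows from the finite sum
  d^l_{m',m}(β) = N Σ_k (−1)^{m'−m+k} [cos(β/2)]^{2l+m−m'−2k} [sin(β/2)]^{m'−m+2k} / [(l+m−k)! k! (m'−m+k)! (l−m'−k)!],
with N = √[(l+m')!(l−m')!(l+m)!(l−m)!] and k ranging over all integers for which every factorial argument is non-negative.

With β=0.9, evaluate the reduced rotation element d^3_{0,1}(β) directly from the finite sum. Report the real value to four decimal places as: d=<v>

d=0.3161

d^3_{0,1}(β=0.9000) via the finite sum:
c=cos(0.900000/2)=0.900447, s=sin(0.900000/2)=0.434966; N=√[6·6·24·2]=41.569219
k∈{1,2,3} keeps every argument non-negative
  k=1: (−1)^0·41.5692/(12)·0.9004^5·0.4350^1 = +0.891942
  k=2: (−1)^1·41.5692/(4)·0.9004^3·0.4350^3 = -0.624383
  k=3: (−1)^2·41.5692/(12)·0.9004^1·0.4350^5 = +0.048565
d^3_{0,1}(0.9000) = +0.891942 -0.624383 +0.048565 = +0.316124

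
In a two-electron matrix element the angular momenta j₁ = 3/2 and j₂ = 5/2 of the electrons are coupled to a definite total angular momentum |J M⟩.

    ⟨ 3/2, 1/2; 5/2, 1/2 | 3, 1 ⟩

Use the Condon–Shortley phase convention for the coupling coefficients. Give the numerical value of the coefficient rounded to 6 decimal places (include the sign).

j₁+j₂−J=1  J+j₁−j₂=2  J−j₁+j₂=4  j₁+j₂+J+1=8
(j₁±m₁, j₂±m₂, J±M) = (2,1,3,2,4,2)
P² = 48/5
sum k=0..1:
  [0] +1/6 = 1/6
  [1] −1/8 = -1/8
S = 1/24
C² = P²·S² = 1/60 ; C = +0.129099

+√(1/60) = +0.129099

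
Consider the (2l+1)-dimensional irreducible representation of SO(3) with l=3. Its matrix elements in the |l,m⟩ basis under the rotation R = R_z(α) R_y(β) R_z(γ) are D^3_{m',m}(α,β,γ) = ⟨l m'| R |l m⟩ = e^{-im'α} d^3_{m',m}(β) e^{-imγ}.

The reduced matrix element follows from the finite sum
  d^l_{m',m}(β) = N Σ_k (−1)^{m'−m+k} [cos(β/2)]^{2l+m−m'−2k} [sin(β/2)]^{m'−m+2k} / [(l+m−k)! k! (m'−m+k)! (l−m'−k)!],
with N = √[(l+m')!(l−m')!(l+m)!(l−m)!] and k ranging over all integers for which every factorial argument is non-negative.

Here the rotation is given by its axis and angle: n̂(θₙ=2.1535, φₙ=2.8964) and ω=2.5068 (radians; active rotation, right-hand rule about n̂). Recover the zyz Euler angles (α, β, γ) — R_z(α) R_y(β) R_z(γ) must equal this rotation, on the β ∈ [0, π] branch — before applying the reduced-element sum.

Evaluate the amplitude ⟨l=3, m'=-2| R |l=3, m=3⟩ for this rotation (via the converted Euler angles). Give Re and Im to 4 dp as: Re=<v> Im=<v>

Axis–angle → zyz. n̂ = (sinθₙcosφₙ, sinθₙsinφₙ, cosθₙ) = (-0.810004, +0.202685, -0.550283), ω = 2.5068.
R = I cosω + sinω [n̂]ₓ + (1−cosω) n̂n̂ᵀ gives
  R = [+0.379206, +0.029954, +0.924827; -0.622693, -0.731035, +0.279000; +0.684438, -0.681682, -0.258560]
β = atan2(√(R₁₃²+R₂₃²), R₃₃) = 1.832328; α = atan2(R₂₃, R₁₃) mod 2π = 0.292995; γ = atan2(R₃₂, −R₃₁) mod 2π = 3.924973
D^3_{-2,3}(0.2930,1.8323,3.9250) = e^{-i·-2·0.2930}·d^3_{-2,3}(1.8323)·e^{-i·3·3.9250}. Compute d first:
With c≡cos(β/2)=0.608868 and s≡sin(β/2)=0.793272, N=[1·120·720·1]^{1/2}=293.938769
k∈{5} keeps every argument non-negative
  k=5: (−1)^0·293.9388/(120)·0.6089^1·0.7933^5 = +0.468499
d^3_{-2,3}(1.8323) = +0.468499
Attach z-rotation phases: D = e^{-i(-2)(0.2930)}·(+0.468499)·e^{-i(3)(3.9250)} = +0.090023+0.459769i

Re=0.0900 Im=0.4598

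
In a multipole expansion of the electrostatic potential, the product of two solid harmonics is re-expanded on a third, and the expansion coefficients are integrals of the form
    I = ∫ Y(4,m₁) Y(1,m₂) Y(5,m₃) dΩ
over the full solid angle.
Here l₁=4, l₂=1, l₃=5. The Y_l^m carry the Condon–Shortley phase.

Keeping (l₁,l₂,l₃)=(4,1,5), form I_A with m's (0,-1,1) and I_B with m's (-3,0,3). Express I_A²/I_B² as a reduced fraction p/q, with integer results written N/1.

Shared (l₁,l₂,l₃)=(4,1,5): N and (l;000)² cancel in I_A²/I_B².
A: Δ = 0!·8!·2!/11! = 1/495; Racah Σ t=0..0: t=0:+1/1152 = 1/1152; ⇒ 3j(4 1 5; 0 -1 1)² = 1/33, sgn +1
B: Δ = 0!·8!·2!/11! = 1/495; Racah Σ t=0..0: t=0:+1/5040 = 1/5040; ⇒ 3j(4 1 5; -3 0 3)² = 16/495, sgn +1
I_A²/I_B² = (1/33)/(16/495) = 15/16

15/16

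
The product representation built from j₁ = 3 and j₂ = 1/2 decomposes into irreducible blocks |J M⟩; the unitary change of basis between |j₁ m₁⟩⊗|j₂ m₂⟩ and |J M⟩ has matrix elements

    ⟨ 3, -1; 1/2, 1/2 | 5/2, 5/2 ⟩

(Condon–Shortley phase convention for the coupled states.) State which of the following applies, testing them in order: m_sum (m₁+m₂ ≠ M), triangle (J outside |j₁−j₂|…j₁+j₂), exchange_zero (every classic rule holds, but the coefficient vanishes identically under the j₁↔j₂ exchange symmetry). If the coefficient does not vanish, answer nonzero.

m_sum

m-sum: m₁+m₂ = -1+1/2 = -1/2, M = 5/2  ✗ ⇒ coefficient is 0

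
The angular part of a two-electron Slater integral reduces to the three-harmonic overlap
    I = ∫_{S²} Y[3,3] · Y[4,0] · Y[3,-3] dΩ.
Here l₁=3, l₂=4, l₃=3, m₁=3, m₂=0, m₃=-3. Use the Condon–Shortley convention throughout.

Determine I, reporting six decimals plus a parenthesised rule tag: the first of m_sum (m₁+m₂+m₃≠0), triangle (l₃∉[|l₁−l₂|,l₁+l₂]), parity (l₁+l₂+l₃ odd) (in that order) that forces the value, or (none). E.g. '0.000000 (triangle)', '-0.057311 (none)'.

-0.076935 (none)

m-sum 0 ✓  L=10 even ✓  1≤3≤7 ✓
Π(2lᵢ+1) = 7×9×7 = 441
triangle coeff Δ(3,4,3) = 1/34650
Σ_t [1,3]: t=1:−1/72 t=2:+1/16 t=3:−1/72 = 5/144
(3j)²=2/77 [(3 4 3; 0 0 0)], sign=-1
Σ_t [0,0]: t=0:+1/1152 = 1/1152
(3j)²=1/154 [(3 4 3; 3 0 -3)], sign=+1
⇒ 4πI² = 9/121
I = (-1)√(9/121/(4π)) = -0.07693494
No selection rule forces the value: the integral is nonzero (none).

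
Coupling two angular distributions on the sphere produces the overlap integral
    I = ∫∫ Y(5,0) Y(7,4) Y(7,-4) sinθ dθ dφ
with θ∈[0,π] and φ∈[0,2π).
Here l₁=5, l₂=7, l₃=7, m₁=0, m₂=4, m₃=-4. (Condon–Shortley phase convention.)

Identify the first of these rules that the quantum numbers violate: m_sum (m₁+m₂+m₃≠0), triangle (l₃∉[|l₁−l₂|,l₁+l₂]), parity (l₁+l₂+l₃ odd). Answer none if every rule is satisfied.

m₁+m₂+m₃ = 0 + 4 − 4 = 0  ✓
triangle: |5−7|=2 ≤ l₃=7 ≤ 5+7=12  ✓
parity: l₁+l₂+l₃ = 19 is odd  ✗

parity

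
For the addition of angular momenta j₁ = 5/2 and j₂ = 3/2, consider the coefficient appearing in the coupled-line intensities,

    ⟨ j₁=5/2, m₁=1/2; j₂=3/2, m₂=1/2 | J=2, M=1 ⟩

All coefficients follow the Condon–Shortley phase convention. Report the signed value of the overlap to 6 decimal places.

j₁+j₂−J=2  J+j₁−j₂=3  J−j₁+j₂=1  j₁+j₂+J+1=7
(j₁±m₁, j₂±m₂, J±M) = (3,2,2,1,3,1)
P² = 12/7
sum k=1..2:
  [1] −1/2 = -1/2
  [2] +1/12 = 1/12
S = -5/12
C² = P²·S² = 25/84 ; C = -0.545545

-0.545545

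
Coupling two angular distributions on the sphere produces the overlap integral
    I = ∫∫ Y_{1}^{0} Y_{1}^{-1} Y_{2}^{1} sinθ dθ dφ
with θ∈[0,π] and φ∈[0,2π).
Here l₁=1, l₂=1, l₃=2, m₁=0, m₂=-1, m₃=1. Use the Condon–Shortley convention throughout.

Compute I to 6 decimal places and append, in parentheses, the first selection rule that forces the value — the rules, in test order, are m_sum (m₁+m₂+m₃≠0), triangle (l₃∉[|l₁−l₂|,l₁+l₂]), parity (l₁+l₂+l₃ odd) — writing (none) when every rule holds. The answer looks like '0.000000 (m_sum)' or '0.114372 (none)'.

Checks pass: Σm=0; 4 even; l₃=2∈[0,2].
(2·1+1)(2·1+1)(2·2+1) = 45
Δ: 0! 2! 2! / 5! → 1/30
sum: t=0:+1/1 = 1/1
3j²(1 1 2; 0 0 0) = Δ·Π!·Σ² = 2/15  (sign +1)
sum: t=0:+1/2 = 1/2
3j²(1 1 2; 0 -1 1) = Δ·Π!·Σ² = 1/10  (sign -1)
combine: 4πI² = 45·2/15·1/10 = 3/5
take √, sign -1: I = -0.21850969
No selection rule forces the value: the integral is nonzero (none).

-0.218510 (none)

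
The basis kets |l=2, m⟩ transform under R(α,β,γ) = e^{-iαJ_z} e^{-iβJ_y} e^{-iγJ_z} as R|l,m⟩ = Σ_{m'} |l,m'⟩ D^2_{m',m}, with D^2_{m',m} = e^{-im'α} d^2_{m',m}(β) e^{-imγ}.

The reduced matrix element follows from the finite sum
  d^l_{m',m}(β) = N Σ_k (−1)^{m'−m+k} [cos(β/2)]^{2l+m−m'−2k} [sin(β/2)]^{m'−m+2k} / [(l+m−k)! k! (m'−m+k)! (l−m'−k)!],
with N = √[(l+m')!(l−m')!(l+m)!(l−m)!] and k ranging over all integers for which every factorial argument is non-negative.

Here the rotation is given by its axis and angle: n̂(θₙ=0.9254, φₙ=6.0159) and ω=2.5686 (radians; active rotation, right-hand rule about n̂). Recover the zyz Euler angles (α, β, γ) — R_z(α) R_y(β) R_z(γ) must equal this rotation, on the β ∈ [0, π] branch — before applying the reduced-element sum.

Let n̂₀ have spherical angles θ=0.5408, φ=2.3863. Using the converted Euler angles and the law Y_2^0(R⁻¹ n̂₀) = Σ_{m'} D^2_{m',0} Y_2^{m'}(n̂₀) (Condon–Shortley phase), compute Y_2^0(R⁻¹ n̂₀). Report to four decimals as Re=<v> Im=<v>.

Re=0.0920 Im=0.0000

Axis–angle → zyz. n̂ = (sinθₙcosφₙ, sinθₙsinφₙ, cosθₙ) = (+0.770495, -0.210991, +0.601515), ω = 2.5686.
R = I cosω + sinω [n̂]ₓ + (1−cosω) n̂n̂ᵀ gives
  R = [+0.252224, -0.625280, +0.738517; +0.026941, -0.758358, -0.651281; +0.967294, +0.184166, -0.174431]
β = atan2(√(R₁₃²+R₂₃²), R₃₃) = 1.746124; α = atan2(R₂₃, R₁₃) mod 2π = 5.560474; γ = atan2(R₃₂, −R₃₁) mod 2π = 2.953452
Need the full column D^2_{m',0} for m'=−2..2 at α=5.5605, β=1.7461, γ=2.9535.
cos(β/2)=0.642483, sin(β/2)=0.766300
d^2_{-2,0}: single k=2 term ⇒ +0.593740;  D = +0.074244-0.589080i
d^2_{-1,0}: k∈[1..2] ⇒ +0.497806 -0.708163 = -0.210358;  D = -0.157772+0.139135i
d^2_{0,0}: k∈[0..2] ⇒ +0.170391 -0.969574 +0.344822 = -0.454361;  D = -0.454361+0.000000i
d^2_{1,0}: k∈[0..1] ⇒ -0.497806 +0.708163 = +0.210358;  D = +0.157772+0.139135i
d^2_{2,0}: single k=0 term ⇒ +0.593740;  D = +0.074244+0.589080i
Y_2^{m'}(θ=0.5408,φ=2.3863) and Σ D·Y over m':
  (+0.0742-0.5891i)·(+0.0062+0.1022i)  (-0.1578+0.1391i)·(-0.2482-0.2337i)  (-0.4544+0.0000i)·(+0.3800+0.0000i)  (+0.1578+0.1391i)·(+0.2482-0.2337i)  (+0.0742+0.5891i)·(+0.0062-0.1022i)
Y_2^0(R⁻¹ n̂) = +0.092029+0.000000i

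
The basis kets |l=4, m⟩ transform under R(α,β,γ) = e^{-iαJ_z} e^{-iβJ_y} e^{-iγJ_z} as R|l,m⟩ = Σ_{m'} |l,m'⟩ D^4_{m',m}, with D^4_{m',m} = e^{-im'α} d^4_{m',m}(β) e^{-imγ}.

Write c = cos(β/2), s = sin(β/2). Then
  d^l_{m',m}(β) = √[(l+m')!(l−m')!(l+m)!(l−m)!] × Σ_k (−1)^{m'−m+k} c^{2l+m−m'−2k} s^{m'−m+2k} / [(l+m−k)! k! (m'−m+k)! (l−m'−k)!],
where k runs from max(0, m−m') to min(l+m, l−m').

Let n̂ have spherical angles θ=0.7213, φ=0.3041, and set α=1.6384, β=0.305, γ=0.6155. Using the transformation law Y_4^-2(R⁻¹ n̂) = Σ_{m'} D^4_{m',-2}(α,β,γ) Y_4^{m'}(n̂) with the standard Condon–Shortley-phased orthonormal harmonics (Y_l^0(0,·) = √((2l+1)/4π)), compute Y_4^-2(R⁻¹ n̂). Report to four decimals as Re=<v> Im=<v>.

Re=-0.0422 Im=-0.4278

Need the full column D^4_{m',-2} for m'=−4..4 at α=1.6384, β=0.3050, γ=0.6155.
cos(β/2)=0.988394, sin(β/2)=0.151910
d^4_{-4,-2}: single k=2 term ⇒ +0.113849;  D = +0.007893+0.113576i
d^4_{-3,-2}: k∈[1..2] ⇒ +0.523795 -0.037119 = +0.486676;  D = +0.482117-0.066459i
d^4_{-2,-2}: k∈[0..2] ⇒ +0.910840 -0.258186 +0.007623 = +0.660277;  D = -0.134145-0.646507i
d^4_{-1,-2}: k∈[0..2] ⇒ -0.593927 +0.070148 -0.001105 = -0.524884;  D = +0.505560-0.141112i
d^4_{0,-2}: k∈[0..2] ⇒ +0.204114 -0.012857 +0.000114 = +0.191371;  D = +0.063783+0.180429i
d^4_{1,-2}: k∈[0..2] ⇒ -0.046765 +0.001657 -0.000008 = -0.045116;  D = -0.041423+0.017876i
d^4_{2,-2}: k∈[0..2] ⇒ +0.007623 -0.000144 +0.000000 = +0.007480;  D = -0.003421-0.006652i
d^4_{3,-2}: k∈[0..1] ⇒ -0.000877 +0.000007 = -0.000870;  D = +0.000745-0.000449i
d^4_{4,-2}: single k=0 term ⇒ +0.000064;  D = +0.000036+0.000052i
Y_4^{m'}(θ=0.7213,φ=0.3041) and Σ D·Y over m':
  (+0.0079+0.1136i)·(+0.0292-0.0789i)  (+0.4821-0.0665i)·(+0.1656-0.2141i)  (-0.1341-0.6465i)·(+0.3529-0.2457i)  (+0.5056-0.1411i)·(+0.2121-0.0666i)  (+0.0638+0.1804i)·(-0.2949+0.0000i)  (-0.0414+0.0179i)·(-0.2121-0.0666i)  (-0.0034-0.0067i)·(+0.3529+0.2457i)  (+0.0007-0.0004i)·(-0.1656-0.2141i)  (+0.0000+0.0001i)·(+0.0292+0.0789i)
Y_4^-2(R⁻¹ n̂) = -0.042151-0.427778i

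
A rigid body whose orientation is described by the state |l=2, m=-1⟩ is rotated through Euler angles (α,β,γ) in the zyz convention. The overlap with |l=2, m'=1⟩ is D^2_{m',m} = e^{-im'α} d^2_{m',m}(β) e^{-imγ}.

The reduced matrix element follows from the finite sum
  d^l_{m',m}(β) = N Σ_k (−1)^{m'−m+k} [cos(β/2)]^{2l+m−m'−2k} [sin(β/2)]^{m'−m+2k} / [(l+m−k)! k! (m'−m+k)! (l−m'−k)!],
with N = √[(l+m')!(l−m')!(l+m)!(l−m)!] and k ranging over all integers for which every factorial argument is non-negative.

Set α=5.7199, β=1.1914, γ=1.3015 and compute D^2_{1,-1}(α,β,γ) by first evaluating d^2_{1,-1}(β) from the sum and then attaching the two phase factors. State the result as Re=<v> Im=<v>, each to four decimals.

Re=-0.1588 Im=0.5245

First d^2_{1,-1}(β=1.1914), then the phase factors e^{-i(1)α} and e^{-i(-1)γ}:
With c≡cos(β/2)=0.827756 and s≡sin(β/2)=0.561088, N=[6·1·1·6]^{1/2}=6.000000
k: max(0,(-1)−(1))=0 … min(2+(-1),2−(1))=1
  k=0: (−1)^2·6.0000/(2)·0.8278^2·0.5611^2 = +0.647125
  k=1: (−1)^3·6.0000/(6)·0.8278^0·0.5611^4 = -0.099112
d^2_{1,-1}(1.1914) = +0.647125 -0.099112 = +0.548014
Attach z-rotation phases: D = e^{-i(1)(5.7199)}·(+0.548014)·e^{-i(-1)(1.3015)} = -0.158799+0.524501i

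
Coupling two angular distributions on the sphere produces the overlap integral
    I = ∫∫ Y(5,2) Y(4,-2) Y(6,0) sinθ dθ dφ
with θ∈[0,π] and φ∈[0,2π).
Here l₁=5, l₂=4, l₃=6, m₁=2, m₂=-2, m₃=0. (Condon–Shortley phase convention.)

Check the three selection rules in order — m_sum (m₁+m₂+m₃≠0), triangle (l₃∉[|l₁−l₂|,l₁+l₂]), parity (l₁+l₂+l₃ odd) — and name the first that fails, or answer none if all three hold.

m₁+m₂+m₃ = 2 − 2 + 0 = 0  ✓
triangle: |5−4|=1 ≤ l₃=6 ≤ 5+4=9  ✓
parity: l₁+l₂+l₃ = 15 is odd  ✗

parity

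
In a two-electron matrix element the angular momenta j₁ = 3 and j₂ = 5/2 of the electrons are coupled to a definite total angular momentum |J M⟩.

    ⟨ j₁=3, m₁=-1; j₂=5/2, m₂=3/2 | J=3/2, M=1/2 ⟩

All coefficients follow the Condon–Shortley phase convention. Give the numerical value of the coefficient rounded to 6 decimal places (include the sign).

√[4·4!2!1!/8! · 2!4!4!1!2!1!] = √(384/35)
  +(−1)^3/∏(3,1,1,1,1,0)! = -1/6  (running -1/6)
  +(−1)^4/∏(4,0,0,0,2,1)! = 1/48  (running -7/48)
⟨..|..⟩ = √(384/35)·(-7/48) = -0.483046

−√(7/30) = -0.483046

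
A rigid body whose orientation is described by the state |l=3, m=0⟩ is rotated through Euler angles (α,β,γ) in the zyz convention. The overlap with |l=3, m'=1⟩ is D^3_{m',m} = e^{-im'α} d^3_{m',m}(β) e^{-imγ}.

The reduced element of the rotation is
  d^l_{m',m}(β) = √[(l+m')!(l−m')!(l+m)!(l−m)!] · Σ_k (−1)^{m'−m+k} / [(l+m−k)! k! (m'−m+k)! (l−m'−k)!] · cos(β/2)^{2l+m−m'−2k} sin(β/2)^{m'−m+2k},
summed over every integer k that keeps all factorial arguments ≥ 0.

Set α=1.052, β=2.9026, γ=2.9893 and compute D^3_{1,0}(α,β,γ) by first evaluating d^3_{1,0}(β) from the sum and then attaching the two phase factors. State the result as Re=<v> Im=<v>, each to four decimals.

Re=-0.1891 Im=0.3311

D^3_{1,0}(1.0520,2.9026,2.9893) = e^{-i·1·1.0520}·d^3_{1,0}(2.9026)·e^{-i·0·2.9893}. Compute d first:
With c≡cos(β/2)=0.119212 and s≡sin(β/2)=0.992869, N=[24·2·6·6]^{1/2}=41.569219
k: max(0,(0)−(1))=0 … min(3+(0),3−(1))=2
  k=0: (−1)^1·41.5692/(12)·0.1192^5·0.9929^1 = -0.000083
  k=1: (−1)^2·41.5692/(4)·0.1192^3·0.9929^3 = +0.017233
  k=2: (−1)^3·41.5692/(12)·0.1192^1·0.9929^5 = -0.398447
d^3_{1,0}(2.9026) = -0.000083 +0.017233 -0.398447 = -0.381297
Phases: e^{-i·(1)·1.0520}=+0.495835-0.868417i, e^{-i·(0)·2.9893}=+1.000000+0.000000i ⇒ D=-0.189061+0.331125i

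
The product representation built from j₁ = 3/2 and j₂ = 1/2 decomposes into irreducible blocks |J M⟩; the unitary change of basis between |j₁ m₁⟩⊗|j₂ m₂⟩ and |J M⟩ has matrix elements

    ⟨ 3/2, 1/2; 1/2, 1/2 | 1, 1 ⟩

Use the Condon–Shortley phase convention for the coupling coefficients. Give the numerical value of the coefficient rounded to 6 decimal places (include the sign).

-0.500000  (= −√(1/4))

√[3·1!2!0!/4! · 2!1!1!0!2!0!] = √(1)
  +(−1)^1/∏(1,0,0,0,2,0)! = -1/2  (running -1/2)
⟨..|..⟩ = √(1)·(-1/2) = -0.500000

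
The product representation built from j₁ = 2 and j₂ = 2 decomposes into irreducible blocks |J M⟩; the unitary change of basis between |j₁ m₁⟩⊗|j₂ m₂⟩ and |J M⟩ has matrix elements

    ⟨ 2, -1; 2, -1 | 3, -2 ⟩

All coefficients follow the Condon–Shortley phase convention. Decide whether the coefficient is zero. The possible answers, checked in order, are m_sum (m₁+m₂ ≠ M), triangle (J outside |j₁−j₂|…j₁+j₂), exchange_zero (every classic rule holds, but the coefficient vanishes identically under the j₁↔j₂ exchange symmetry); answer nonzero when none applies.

exchange_zero

m-sum: m₁+m₂ = -1+(-1) = -2, M = -2  ✓
triangle: |j₁−j₂| = 0 ≤ J = 3 ≤ j₁+j₂ = 4  ✓
exchange: j₁=j₂ and m₁=m₂, and (−1)^(j₁+j₂−J) = (−1)^1 = −1 forces ⟨j₁m₁;j₂m₂|JM⟩ = −⟨j₂m₂;j₁m₁|JM⟩ = −⟨j₁m₁;j₂m₂|JM⟩ ⇒ the coefficient vanishes identically
Racah sum check: Σ_k collapses to 0 ⇒ CG = 0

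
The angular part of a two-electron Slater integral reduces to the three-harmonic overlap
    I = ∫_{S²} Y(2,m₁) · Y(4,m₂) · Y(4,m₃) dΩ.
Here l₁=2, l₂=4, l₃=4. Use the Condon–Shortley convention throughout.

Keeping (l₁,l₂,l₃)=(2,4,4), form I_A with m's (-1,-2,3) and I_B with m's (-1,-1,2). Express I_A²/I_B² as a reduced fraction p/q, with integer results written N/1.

175/81

Same 2,4,4: normalisation and zero-m 3j drop out of the ratio.
A: Δ: 2! 2! 6! / 11! → 1/13860; sum: t=1:−1/240 t=2:+1/1440 = -1/288; 3j²(2 4 4; -1 -2 3) = Δ·Π!·Σ² = 5/132  (sign +1)
B: Δ: 2! 2! 6! / 11! → 1/13860; sum: t=1:−1/96 t=2:+1/240 = -1/160; 3j²(2 4 4; -1 -1 2) = Δ·Π!·Σ² = 27/1540  (sign -1)
I_A²/I_B² = (5/132)/(27/1540) = 175/81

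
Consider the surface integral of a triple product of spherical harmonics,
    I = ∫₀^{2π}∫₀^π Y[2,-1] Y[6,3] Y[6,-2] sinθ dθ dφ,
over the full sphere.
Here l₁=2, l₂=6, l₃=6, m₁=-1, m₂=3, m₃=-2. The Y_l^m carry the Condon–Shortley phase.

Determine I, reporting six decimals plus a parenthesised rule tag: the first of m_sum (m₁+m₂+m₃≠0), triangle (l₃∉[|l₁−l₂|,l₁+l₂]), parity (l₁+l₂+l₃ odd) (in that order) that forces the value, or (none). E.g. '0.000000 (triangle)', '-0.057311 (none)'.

Rules hold: Σm=0, L=14 even, 4≤6≤8.
N = 5·13·13 = 845
Δ = 2!·2!·10!/15! = 1/90090
Racah Σ t=0..2: t=0:+1/69120 t=1:−1/14400 t=2:+1/69120 = -7/172800
⇒ 3j(2 6 6; 0 0 0)² = 14/715, sgn -1
Racah Σ t=1..2: t=1:−1/161280 t=2:+1/60480 = 1/96768
⇒ 3j(2 6 6; -1 3 -2)² = 15/1001, sgn +1
4πI² = N·(3j₀)²·(3jₘ)² = 30/121
I = -1·√(0.247934/4π) = -0.14046335
No selection rule forces the value: the integral is nonzero (none).

-0.140463 (none)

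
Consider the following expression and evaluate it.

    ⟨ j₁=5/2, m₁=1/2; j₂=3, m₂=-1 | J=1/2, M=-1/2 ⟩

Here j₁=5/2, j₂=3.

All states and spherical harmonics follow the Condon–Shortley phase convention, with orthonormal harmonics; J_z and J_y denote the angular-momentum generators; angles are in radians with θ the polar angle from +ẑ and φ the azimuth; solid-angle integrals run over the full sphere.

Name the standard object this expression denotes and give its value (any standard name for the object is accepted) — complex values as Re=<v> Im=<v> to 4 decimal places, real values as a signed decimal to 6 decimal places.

Clebsch–Gordan coefficient, +√(4/21) ≈ +0.436436

This is a Clebsch–Gordan (vector-coupling) coefficient.
j₁+j₂−J=5  J+j₁−j₂=0  J−j₁+j₂=1  j₁+j₂+J+1=7
(j₁±m₁, j₂±m₂, J±M) = (3,2,2,4,0,1)
P² = 192/7
sum k=2..2:
  [2] +1/12 = 1/12
S = 1/12
C² = P²·S² = 4/21 ; C = +0.436436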